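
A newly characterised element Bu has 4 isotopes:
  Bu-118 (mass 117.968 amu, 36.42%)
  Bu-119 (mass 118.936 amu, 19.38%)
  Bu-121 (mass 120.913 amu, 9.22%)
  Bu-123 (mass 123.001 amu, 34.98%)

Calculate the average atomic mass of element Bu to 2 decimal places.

120.19 amu

Ar = Σ fᵢ·mᵢ = 0.3642 × 117.968 + 0.1938 × 118.936 + 0.0922 × 120.913 + 0.3498 × 123.001
= 42.9639 + 23.0498 + 11.1482 + 43.0257 = 120.1876 amu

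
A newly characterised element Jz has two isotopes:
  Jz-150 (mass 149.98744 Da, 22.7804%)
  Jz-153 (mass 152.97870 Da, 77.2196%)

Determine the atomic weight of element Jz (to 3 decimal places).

Ar = Σ fᵢ·mᵢ = 0.227804 × 149.98744 + 0.772196 × 152.97870
= 34.167739 + 118.129540 = 152.297279 Da

152.297 Da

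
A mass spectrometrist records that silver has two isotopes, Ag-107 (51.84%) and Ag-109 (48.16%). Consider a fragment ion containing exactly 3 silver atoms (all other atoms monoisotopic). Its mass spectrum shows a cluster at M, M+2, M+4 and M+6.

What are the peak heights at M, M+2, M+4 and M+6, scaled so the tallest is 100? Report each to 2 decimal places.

Expanding (0.5184 + 0.4816)^3:
P(M) = 0.5184^3 = 0.139314
P(M+2) = 3 × 0.5184^2 × 0.4816^1 = 0.388273
P(M+4) = 3 × 0.5184^1 × 0.4816^2 = 0.360711
P(M+6) = 0.4816^3 = 0.111702
The M+2 peak is largest (0.388273); scaling to 100 gives 35.88 : 100.00 : 92.90 : 28.77.

35.88 : 100.00 : 92.90 : 28.77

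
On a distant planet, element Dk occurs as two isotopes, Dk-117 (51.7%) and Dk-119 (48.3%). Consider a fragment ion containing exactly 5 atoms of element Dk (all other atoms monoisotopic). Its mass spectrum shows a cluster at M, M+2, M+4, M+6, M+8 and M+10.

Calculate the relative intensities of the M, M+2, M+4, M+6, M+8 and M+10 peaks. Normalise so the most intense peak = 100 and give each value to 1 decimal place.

Expanding (0.517 + 0.483)^5:
P(M) = 0.517^5 = 0.036936
P(M+2) = 5 × 0.517^4 × 0.483^1 = 0.172536
P(M+4) = 10 × 0.517^3 × 0.483^2 = 0.322378
P(M+6) = 10 × 0.517^2 × 0.483^3 = 0.301177
P(M+8) = 5 × 0.517^1 × 0.483^4 = 0.140685
P(M+10) = 0.483^5 = 0.026287
The M+4 peak is largest (0.322378); scaling to 100 gives 11.5 : 53.5 : 100.0 : 93.4 : 43.6 : 8.2.

11.5 : 53.5 : 100.0 : 93.4 : 43.6 : 8.2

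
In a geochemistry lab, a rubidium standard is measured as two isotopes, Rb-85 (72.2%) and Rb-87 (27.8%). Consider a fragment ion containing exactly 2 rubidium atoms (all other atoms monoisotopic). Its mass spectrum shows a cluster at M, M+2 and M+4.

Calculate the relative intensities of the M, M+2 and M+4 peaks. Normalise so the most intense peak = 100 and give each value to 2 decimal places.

100.00 : 77.01 : 14.83

Expanding (0.722 + 0.278)^2:
P(M) = 0.722^2 = 0.521284
P(M+2) = 2 × 0.722^1 × 0.278^1 = 0.401432
P(M+4) = 0.278^2 = 0.077284
The M peak is largest (0.521284); scaling to 100 gives 100.00 : 77.01 : 14.83.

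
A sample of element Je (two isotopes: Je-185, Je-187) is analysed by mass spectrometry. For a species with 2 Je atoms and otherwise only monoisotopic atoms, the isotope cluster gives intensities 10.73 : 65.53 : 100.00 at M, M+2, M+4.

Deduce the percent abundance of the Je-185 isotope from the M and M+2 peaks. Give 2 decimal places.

Write p for the Je-185 fraction. I(M+2)/I(M) = [C(2,1)·p^1·(1−p)] / p^2 = 2·(1−p)/p = 65.53/10.73 = 6.1072
(1−p)/p = 6.1072/2 = 3.0536  ⇒  p = 1/(1 + 3.0536) = 0.2467
Je-185: 24.67%, Je-187: 75.33%.

24.67%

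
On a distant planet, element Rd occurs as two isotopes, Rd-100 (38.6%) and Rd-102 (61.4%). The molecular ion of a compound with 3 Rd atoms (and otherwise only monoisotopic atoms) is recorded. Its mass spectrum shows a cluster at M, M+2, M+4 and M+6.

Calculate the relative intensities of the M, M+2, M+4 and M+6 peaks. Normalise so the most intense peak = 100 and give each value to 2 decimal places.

Each Rd atom is independently Rd-100 (p = 0.386) or Rd-102 (q = 0.614); the cluster is the binomial expansion (p + q)^3.
P(M) = 0.386^3 = 0.057512
P(M+2) = 3 × 0.386^2 × 0.614^1 = 0.274451
P(M+4) = 3 × 0.386^1 × 0.614^2 = 0.436561
P(M+6) = 0.614^3 = 0.231476
The M+4 peak is largest (0.436561); scaling to 100 gives 13.17 : 62.87 : 100.00 : 53.02.

13.17 : 62.87 : 100.00 : 53.02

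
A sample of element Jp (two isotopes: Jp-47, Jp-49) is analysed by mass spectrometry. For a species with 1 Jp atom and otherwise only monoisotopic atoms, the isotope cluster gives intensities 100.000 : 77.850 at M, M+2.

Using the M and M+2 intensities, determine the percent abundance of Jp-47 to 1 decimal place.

56.2%

Let p = fractional abundance of Jp-47. I(M+2)/I(M) = [C(1,1)·p^0·(1−p)] / p^1 = 1·(1−p)/p = 77.850/100.000 = 0.7785
(1−p)/p = 0.7785/1 = 0.7785  ⇒  p = 1/(1 + 0.7785) = 0.5623
Jp-47: 56.2%, Jp-49: 43.8%.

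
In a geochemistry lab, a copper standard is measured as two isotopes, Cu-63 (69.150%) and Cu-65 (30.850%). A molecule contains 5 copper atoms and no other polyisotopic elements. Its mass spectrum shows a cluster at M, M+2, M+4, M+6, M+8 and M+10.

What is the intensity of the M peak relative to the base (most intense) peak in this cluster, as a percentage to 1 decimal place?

Term probabilities: M 0.1581, M+2 0.3527, M+4 0.3147, M+6 0.1404, M+8 0.0313, M+10 0.0028. Base peak = M+2.
P(M+2) = C(5,1) × 0.69150^4 × 0.30850^1 = 5 × 0.2286487 × 0.3085 = 0.352691 (base)
P(M) = C(5,0) × 0.69150^5 × 0.30850^0 = 1 × 0.15811058 × 1.0000 = 0.158111
Relative intensity = 0.158111 / 0.352691 × 100 = 44.8

44.8%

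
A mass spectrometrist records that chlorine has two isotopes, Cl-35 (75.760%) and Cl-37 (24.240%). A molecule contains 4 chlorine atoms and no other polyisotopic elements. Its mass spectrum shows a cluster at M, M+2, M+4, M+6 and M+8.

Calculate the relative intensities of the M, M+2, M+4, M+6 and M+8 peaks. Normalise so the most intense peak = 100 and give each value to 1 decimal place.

Each Cl atom is independently Cl-35 (p = 0.75760) or Cl-37 (q = 0.24240); the cluster is the binomial expansion (p + q)^4.
P(M) = 0.75760^4 = 0.329428
P(M+2) = 4 × 0.75760^3 × 0.24240^1 = 0.421612
P(M+4) = 6 × 0.75760^2 × 0.24240^2 = 0.202347
P(M+6) = 4 × 0.75760^1 × 0.24240^3 = 0.043162
P(M+8) = 0.24240^4 = 0.003452
The M+2 peak is largest (0.421612); scaling to 100 gives 78.1 : 100.0 : 48.0 : 10.2 : 0.8.

78.1 : 100.0 : 48.0 : 10.2 : 0.8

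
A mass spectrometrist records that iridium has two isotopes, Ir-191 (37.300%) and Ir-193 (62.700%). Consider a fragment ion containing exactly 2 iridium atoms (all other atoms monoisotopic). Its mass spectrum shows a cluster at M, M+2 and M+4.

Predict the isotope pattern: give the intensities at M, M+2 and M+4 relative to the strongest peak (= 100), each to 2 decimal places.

Expanding (0.37300 + 0.62700)^2:
P(M) = 0.37300^2 = 0.139129
P(M+2) = 2 × 0.37300^1 × 0.62700^1 = 0.467742
P(M+4) = 0.62700^2 = 0.393129
The M+2 peak is largest (0.467742); scaling to 100 gives 29.74 : 100.00 : 84.05.

29.74 : 100.00 : 84.05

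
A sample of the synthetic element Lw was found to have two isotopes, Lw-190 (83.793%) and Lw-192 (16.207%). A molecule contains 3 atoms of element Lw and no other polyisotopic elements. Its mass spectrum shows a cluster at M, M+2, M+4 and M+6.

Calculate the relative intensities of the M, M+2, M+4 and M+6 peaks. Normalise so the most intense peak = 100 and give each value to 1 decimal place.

Expanding (0.83793 + 0.16207)^3:
P(M) = 0.83793^3 = 0.588333
P(M+2) = 3 × 0.83793^2 × 0.16207^1 = 0.341381
P(M+4) = 3 × 0.83793^1 × 0.16207^2 = 0.066029
P(M+6) = 0.16207^3 = 0.004257
The M peak is largest (0.588333); scaling to 100 gives 100.0 : 58.0 : 11.2 : 0.7.

100.0 : 58.0 : 11.2 : 0.7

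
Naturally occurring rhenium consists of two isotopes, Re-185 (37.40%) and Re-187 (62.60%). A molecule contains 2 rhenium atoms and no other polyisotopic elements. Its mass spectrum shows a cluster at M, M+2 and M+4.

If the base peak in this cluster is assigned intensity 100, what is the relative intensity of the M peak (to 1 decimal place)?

Term probabilities: M 0.1399, M+2 0.4682, M+4 0.3919. Base peak = M+2.
P(M+2) = C(2,1) × 0.3740^1 × 0.6260^1 = 2 × 0.3740 × 0.6260 = 0.468248 (base)
P(M) = C(2,0) × 0.3740^2 × 0.6260^0 = 1 × 0.139876 × 1.0000 = 0.139876
Relative intensity = 0.139876 / 0.468248 × 100 = 29.9

29.9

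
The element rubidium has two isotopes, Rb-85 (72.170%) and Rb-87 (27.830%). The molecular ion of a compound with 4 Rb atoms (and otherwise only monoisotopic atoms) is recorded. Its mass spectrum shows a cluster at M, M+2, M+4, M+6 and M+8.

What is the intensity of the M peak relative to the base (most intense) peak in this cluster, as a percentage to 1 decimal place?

Term probabilities: M 0.2713, M+2 0.4184, M+4 0.2420, M+6 0.0622, M+8 0.0060. Base peak = M+2.
P(M+2) = C(4,1) × 0.72170^3 × 0.27830^1 = 4 × 0.37589809 × 0.2783 = 0.418450 (base)
P(M) = C(4,0) × 0.72170^4 × 0.27830^0 = 1 × 0.27128565 × 1.0000 = 0.271286
Relative intensity = 0.271286 / 0.418450 × 100 = 64.8

64.8%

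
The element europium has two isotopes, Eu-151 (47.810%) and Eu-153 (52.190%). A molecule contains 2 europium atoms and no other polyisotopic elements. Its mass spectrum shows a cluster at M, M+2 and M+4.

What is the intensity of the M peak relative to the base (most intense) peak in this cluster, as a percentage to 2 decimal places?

45.80%

(0.47810 + 0.52190)^2 gives M 0.2286, M+2 0.4990, M+4 0.2724; the largest is M+2.
P(M+2) = C(2,1) × 0.47810^1 × 0.52190^1 = 2 × 0.4781 × 0.5219 = 0.499041 (base)
P(M) = C(2,0) × 0.47810^2 × 0.52190^0 = 1 × 0.22857961 × 1.0000 = 0.228580
Relative intensity = 0.228580 / 0.499041 × 100 = 45.80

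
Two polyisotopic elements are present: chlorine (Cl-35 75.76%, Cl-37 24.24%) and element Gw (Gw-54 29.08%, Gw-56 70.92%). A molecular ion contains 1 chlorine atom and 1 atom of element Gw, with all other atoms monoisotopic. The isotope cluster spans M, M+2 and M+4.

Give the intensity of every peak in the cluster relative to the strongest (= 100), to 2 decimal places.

36.25 : 100.00 : 28.28

Chlorine pattern (n=1): 0.7576 : 0.2424
Element Gw pattern (n=1): 0.2908 : 0.7092
Convolve the two distributions (both contribute in 2-u steps):
  M: 0.7576×0.2908 = 0.220310
  M+2: 0.7576×0.7092 + 0.2424×0.2908 = 0.607780
  M+4: 0.2424×0.7092 = 0.171910
Scale to base peak (0.607780) = 100: 36.25 : 100.00 : 28.28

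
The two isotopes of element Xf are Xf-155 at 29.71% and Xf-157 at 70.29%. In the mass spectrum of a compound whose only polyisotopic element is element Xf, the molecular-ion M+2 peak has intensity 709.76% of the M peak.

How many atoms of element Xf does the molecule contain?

3

For n independent Xf atoms, I(M+2)/I(M) = n · (abundance Xf-157) / (abundance Xf-155) = n · 0.7029/0.2971.
n = 7.0976 × 0.2971/0.7029 = 3.00 ≈ 3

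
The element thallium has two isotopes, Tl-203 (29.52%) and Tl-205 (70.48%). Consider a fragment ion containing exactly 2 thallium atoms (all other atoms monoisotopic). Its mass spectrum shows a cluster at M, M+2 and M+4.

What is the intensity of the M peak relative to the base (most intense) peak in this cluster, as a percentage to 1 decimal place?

Term probabilities: M 0.0871, M+2 0.4161, M+4 0.4967. Base peak = M+4.
P(M+4) = C(2,2) × 0.2952^0 × 0.7048^2 = 1 × 1.0000 × 0.49674304 = 0.496743 (base)
P(M) = C(2,0) × 0.2952^2 × 0.7048^0 = 1 × 0.08714304 × 1.0000 = 0.087143
Relative intensity = 0.087143 / 0.496743 × 100 = 17.5

17.5%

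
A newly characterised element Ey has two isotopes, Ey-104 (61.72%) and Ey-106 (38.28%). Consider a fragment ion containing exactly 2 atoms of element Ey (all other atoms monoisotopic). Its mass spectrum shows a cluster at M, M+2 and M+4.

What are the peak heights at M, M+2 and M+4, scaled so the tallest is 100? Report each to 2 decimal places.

The 2 Ey atoms are independent, so intensities follow the terms of (0.6172 + 0.3828)^2.
P(M) = 0.6172^2 = 0.380936
P(M+2) = 2 × 0.6172^1 × 0.3828^1 = 0.472528
P(M+4) = 0.3828^2 = 0.146536
The M+2 peak is largest (0.472528); scaling to 100 gives 80.62 : 100.00 : 31.01.

80.62 : 100.00 : 31.01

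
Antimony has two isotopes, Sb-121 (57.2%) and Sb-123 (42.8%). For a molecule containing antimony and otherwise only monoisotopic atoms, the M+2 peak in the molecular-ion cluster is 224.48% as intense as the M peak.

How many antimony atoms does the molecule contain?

3

The M+2/M ratio from n Sb atoms is n · q/p = n · 0.428/0.572.
n = 2.2448 × 0.572/0.428 = 3.00 ≈ 3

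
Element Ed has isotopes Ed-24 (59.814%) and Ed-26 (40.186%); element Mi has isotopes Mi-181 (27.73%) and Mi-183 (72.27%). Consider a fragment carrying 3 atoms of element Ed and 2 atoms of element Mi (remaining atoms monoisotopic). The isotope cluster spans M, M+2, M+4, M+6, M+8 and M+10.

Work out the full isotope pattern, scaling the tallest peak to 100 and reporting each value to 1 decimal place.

4.8 : 34.3 : 88.6 : 100.0 : 51.2 : 9.8

Element Ed pattern (n=3): 0.21399742 : 0.43132212 : 0.2897835 : 0.06489696
Element Mi pattern (n=2): 0.07689529 : 0.40080942 : 0.52229529
Convolve the two distributions (both contribute in 2-u steps):
  M: 0.21399742×0.07689529 = 0.016455
  M+2: 0.21399742×0.40080942 + 0.43132212×0.07689529 = 0.118939
  M+4: 0.21399742×0.52229529 + 0.43132212×0.40080942 + 0.2897835×0.07689529 = 0.306931
  M+6: 0.43132212×0.52229529 + 0.2897835×0.40080942 + 0.06489696×0.07689529 = 0.346416
  M+8: 0.2897835×0.52229529 + 0.06489696×0.40080942 = 0.177364
  M+10: 0.06489696×0.52229529 = 0.033895
Scale to base peak (0.346416) = 100: 4.8 : 34.3 : 88.6 : 100.0 : 51.2 : 9.8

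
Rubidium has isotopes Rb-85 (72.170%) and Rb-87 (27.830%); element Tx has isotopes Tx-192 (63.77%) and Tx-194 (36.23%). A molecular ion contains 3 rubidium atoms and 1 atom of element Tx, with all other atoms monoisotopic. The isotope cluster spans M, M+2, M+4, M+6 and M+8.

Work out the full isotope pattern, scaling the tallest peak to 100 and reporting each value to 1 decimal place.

Rubidium pattern (n=3): 0.37589809 : 0.43485841 : 0.16768892 : 0.02155458
Element Tx pattern (n=1): 0.6377 : 0.3623
Convolve the two distributions (both contribute in 2-u steps):
  M: 0.37589809×0.6377 = 0.239710
  M+2: 0.37589809×0.3623 + 0.43485841×0.6377 = 0.413497
  M+4: 0.43485841×0.3623 + 0.16768892×0.6377 = 0.264484
  M+6: 0.16768892×0.3623 + 0.02155458×0.6377 = 0.074499
  M+8: 0.02155458×0.3623 = 0.007809
Scale to base peak (0.413497) = 100: 58.0 : 100.0 : 64.0 : 18.0 : 1.9

58.0 : 100.0 : 64.0 : 18.0 : 1.9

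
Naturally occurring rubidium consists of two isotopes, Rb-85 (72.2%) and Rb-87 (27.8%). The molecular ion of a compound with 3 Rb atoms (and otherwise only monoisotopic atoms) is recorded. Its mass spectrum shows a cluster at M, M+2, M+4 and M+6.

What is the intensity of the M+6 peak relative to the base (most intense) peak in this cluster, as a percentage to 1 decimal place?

Binomial terms of (0.722 + 0.278)^3: M 0.3764, M+2 0.4348, M+4 0.1674, M+6 0.0215 → M+2 is the base peak.
P(M+2) = C(3,1) × 0.722^2 × 0.278^1 = 3 × 0.521284 × 0.2780 = 0.434751 (base)
P(M+6) = C(3,3) × 0.722^0 × 0.278^3 = 1 × 1.0000 × 0.02148495 = 0.021485
Relative intensity = 0.021485 / 0.434751 × 100 = 4.9

4.9%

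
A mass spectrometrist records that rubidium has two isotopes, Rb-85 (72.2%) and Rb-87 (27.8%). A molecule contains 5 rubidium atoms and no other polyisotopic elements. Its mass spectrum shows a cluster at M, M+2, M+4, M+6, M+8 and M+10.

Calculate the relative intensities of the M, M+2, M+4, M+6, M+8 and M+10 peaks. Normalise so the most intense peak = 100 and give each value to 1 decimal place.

Each Rb atom is independently Rb-85 (p = 0.722) or Rb-87 (q = 0.278); the cluster is the binomial expansion (p + q)^5.
P(M) = 0.722^5 = 0.196194
P(M+2) = 5 × 0.722^4 × 0.278^1 = 0.377714
P(M+4) = 10 × 0.722^3 × 0.278^2 = 0.290872
P(M+6) = 10 × 0.722^2 × 0.278^3 = 0.111998
P(M+8) = 5 × 0.722^1 × 0.278^4 = 0.021562
P(M+10) = 0.278^5 = 0.001660
The M+2 peak is largest (0.377714); scaling to 100 gives 51.9 : 100.0 : 77.0 : 29.7 : 5.7 : 0.4.

51.9 : 100.0 : 77.0 : 29.7 : 5.7 : 0.4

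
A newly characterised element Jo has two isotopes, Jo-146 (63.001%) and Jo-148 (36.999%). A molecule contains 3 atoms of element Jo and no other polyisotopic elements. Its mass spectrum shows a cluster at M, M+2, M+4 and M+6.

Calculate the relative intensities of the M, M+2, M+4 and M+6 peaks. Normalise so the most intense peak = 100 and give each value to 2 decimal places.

The 3 Jo atoms are independent, so intensities follow the terms of (0.63001 + 0.36999)^3.
P(M) = 0.63001^3 = 0.250059
P(M+2) = 3 × 0.63001^2 × 0.36999^1 = 0.440561
P(M+4) = 3 × 0.63001^1 × 0.36999^2 = 0.258731
P(M+6) = 0.36999^3 = 0.050649
The M+2 peak is largest (0.440561); scaling to 100 gives 56.76 : 100.00 : 58.73 : 11.50.

56.76 : 100.00 : 58.73 : 11.50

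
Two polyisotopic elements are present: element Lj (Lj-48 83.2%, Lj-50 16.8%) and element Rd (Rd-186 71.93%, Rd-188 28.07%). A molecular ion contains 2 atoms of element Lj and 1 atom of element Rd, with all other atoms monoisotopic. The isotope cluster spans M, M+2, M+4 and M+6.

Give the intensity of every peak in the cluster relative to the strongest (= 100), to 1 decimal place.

Element Lj pattern (n=2): 0.692224 : 0.279552 : 0.028224
Element Rd pattern (n=1): 0.7193 : 0.2807
Convolve the two distributions (both contribute in 2-u steps):
  M: 0.692224×0.7193 = 0.497917
  M+2: 0.692224×0.2807 + 0.279552×0.7193 = 0.395389
  M+4: 0.279552×0.2807 + 0.028224×0.7193 = 0.098772
  M+6: 0.028224×0.2807 = 0.007922
Scale to base peak (0.497917) = 100: 100.0 : 79.4 : 19.8 : 1.6

100.0 : 79.4 : 19.8 : 1.6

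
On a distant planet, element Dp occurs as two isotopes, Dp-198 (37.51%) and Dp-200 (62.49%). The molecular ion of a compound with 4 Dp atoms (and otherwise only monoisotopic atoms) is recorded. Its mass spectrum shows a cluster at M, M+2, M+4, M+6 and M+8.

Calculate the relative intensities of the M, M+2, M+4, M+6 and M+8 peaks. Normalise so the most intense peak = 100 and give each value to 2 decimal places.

The 4 Dp atoms are independent, so intensities follow the terms of (0.3751 + 0.6249)^4.
P(M) = 0.3751^4 = 0.019796
P(M+2) = 4 × 0.3751^3 × 0.6249^1 = 0.131920
P(M+4) = 6 × 0.3751^2 × 0.6249^2 = 0.329660
P(M+6) = 4 × 0.3751^1 × 0.6249^3 = 0.366133
P(M+8) = 0.6249^4 = 0.152490
The M+6 peak is largest (0.366133); scaling to 100 gives 5.41 : 36.03 : 90.04 : 100.00 : 41.65.

5.41 : 36.03 : 90.04 : 100.00 : 41.65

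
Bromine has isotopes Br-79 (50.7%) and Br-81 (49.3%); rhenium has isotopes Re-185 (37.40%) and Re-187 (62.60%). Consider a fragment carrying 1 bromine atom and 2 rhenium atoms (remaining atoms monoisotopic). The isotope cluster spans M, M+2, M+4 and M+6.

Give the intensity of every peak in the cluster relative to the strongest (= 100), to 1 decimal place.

Bromine pattern (n=1): 0.5070 : 0.4930
Rhenium pattern (n=2): 0.139876 : 0.468248 : 0.391876
Convolve the two distributions (both contribute in 2-u steps):
  M: 0.5070×0.139876 = 0.070917
  M+2: 0.5070×0.468248 + 0.4930×0.139876 = 0.306361
  M+4: 0.5070×0.391876 + 0.4930×0.468248 = 0.429527
  M+6: 0.4930×0.391876 = 0.193195
Scale to base peak (0.429527) = 100: 16.5 : 71.3 : 100.0 : 45.0

16.5 : 71.3 : 100.0 : 45.0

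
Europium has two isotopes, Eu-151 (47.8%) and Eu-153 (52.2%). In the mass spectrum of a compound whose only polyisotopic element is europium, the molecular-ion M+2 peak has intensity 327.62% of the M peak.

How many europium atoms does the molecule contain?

3

For n independent Eu atoms, I(M+2)/I(M) = n · (abundance Eu-153) / (abundance Eu-151) = n · 0.522/0.478.
n = 3.2762 × 0.478/0.522 = 3.00 ≈ 3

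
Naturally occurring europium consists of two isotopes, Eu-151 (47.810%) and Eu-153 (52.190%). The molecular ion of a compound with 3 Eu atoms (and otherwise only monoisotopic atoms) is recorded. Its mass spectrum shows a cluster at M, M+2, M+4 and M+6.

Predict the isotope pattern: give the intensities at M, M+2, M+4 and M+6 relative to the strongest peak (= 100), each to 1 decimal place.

Expanding (0.47810 + 0.52190)^3:
P(M) = 0.47810^3 = 0.109284
P(M+2) = 3 × 0.47810^2 × 0.52190^1 = 0.357887
P(M+4) = 3 × 0.47810^1 × 0.52190^2 = 0.390674
P(M+6) = 0.52190^3 = 0.142155
The M+4 peak is largest (0.390674); scaling to 100 gives 28.0 : 91.6 : 100.0 : 36.4.

28.0 : 91.6 : 100.0 : 36.4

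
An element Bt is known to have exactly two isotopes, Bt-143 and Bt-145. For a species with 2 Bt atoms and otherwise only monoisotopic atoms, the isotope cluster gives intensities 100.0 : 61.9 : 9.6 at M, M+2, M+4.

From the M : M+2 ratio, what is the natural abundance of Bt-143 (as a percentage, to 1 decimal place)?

Let p = fractional abundance of Bt-143. I(M+2)/I(M) = [C(2,1)·p^1·(1−p)] / p^2 = 2·(1−p)/p = 61.9/100.0 = 0.6190
(1−p)/p = 0.6190/2 = 0.3095  ⇒  p = 1/(1 + 0.3095) = 0.7637
Bt-143: 76.4%, Bt-145: 23.6%.

76.4%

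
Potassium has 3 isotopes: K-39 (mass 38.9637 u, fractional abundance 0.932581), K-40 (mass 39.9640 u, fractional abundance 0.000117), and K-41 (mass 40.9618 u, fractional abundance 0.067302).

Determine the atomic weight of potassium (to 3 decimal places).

The abundance-weighted mean is 0.932581 × 38.9637 + 0.000117 × 39.9640 + 0.067302 × 40.9618
= 36.33681 + 0.00468 + 2.75681 = 39.09830 u

39.098 u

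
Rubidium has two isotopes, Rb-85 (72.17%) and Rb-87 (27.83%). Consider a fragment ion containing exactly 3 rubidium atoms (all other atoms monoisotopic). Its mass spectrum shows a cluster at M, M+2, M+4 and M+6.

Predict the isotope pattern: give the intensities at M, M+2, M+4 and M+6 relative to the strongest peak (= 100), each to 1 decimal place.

Each Rb atom is independently Rb-85 (p = 0.7217) or Rb-87 (q = 0.2783); the cluster is the binomial expansion (p + q)^3.
P(M) = 0.7217^3 = 0.375898
P(M+2) = 3 × 0.7217^2 × 0.2783^1 = 0.434858
P(M+4) = 3 × 0.7217^1 × 0.2783^2 = 0.167689
P(M+6) = 0.2783^3 = 0.021555
The M+2 peak is largest (0.434858); scaling to 100 gives 86.4 : 100.0 : 38.6 : 5.0.

86.4 : 100.0 : 38.6 : 5.0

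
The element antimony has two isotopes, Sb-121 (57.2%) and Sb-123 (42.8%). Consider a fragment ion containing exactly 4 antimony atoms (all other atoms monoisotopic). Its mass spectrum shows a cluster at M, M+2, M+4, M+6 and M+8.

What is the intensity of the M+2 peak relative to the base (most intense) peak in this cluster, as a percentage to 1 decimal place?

Term probabilities: M 0.1070, M+2 0.3204, M+4 0.3596, M+6 0.1794, M+8 0.0336. Base peak = M+4.
P(M+4) = C(4,2) × 0.572^2 × 0.428^2 = 6 × 0.327184 × 0.183184 = 0.359609 (base)
P(M+2) = C(4,1) × 0.572^3 × 0.428^1 = 4 × 0.18714925 × 0.4280 = 0.320400
Relative intensity = 0.320400 / 0.359609 × 100 = 89.1

89.1%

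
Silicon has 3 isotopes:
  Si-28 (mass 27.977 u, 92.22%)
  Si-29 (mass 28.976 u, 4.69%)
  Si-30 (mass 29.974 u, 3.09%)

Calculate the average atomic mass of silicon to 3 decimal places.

28.086 u

Average mass = Σ (abundance × isotope mass) = 0.9222 × 27.977 + 0.0469 × 28.976 + 0.0309 × 29.974
= 25.8004 + 1.3590 + 0.9262 = 28.0856 u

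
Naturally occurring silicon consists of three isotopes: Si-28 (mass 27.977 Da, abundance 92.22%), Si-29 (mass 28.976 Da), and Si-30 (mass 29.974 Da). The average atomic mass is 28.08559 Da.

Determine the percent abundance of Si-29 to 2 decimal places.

Let x and y be the fractions of Si-29 and Si-30. Then x + y = 1 − 0.9222 = 0.0778 and 28.976x + 29.974y = 28.08559 − 0.9222×27.977 = 2.2852006.
Substituting: 28.976x + 29.974(0.0778 − x) = 2.2852006
(28.976 − 29.974)x = -0.0467766  ⇒  x = 0.04687, y = 0.03093
Si-29: 4.69%, Si-30: 3.09%.

4.69%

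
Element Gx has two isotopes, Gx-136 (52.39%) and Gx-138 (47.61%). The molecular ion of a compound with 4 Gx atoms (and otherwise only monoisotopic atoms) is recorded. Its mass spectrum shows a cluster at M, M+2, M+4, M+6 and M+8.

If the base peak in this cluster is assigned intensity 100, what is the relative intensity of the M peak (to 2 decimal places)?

20.18

Binomial terms of (0.5239 + 0.4761)^4: M 0.0753, M+2 0.2738, M+4 0.3733, M+6 0.2262, M+8 0.0514 → M+4 is the base peak.
P(M+4) = C(4,2) × 0.5239^2 × 0.4761^2 = 6 × 0.27447121 × 0.22667121 = 0.373288 (base)
P(M) = C(4,0) × 0.5239^4 × 0.4761^0 = 1 × 0.07533445 × 1.0000 = 0.075334
Relative intensity = 0.075334 / 0.373288 × 100 = 20.18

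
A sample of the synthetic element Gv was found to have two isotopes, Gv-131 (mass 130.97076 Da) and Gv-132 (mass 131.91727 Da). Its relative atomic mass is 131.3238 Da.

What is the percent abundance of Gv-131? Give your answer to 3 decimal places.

62.701%

Let x be the fractional abundance of Gv-131; then Gv-132 has abundance 1 − x.
130.97076·x + 131.91727·(1 − x) = 131.3238
(130.97076 − 131.91727)·x = 131.3238 − 131.91727
x = -0.59347 / -0.94651 = 0.62701 → 62.701% Gv-131, 37.299% Gv-132.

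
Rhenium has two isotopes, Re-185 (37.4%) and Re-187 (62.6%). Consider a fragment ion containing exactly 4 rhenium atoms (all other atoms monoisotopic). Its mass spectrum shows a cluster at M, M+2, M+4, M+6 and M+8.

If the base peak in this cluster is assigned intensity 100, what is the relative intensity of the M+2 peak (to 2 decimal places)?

35.69

Binomial terms of (0.374 + 0.626)^4: M 0.0196, M+2 0.1310, M+4 0.3289, M+6 0.3670, M+8 0.1536 → M+6 is the base peak.
P(M+6) = C(4,3) × 0.374^1 × 0.626^3 = 4 × 0.3740 × 0.24531438 = 0.366990 (base)
P(M+2) = C(4,1) × 0.374^3 × 0.626^1 = 4 × 0.05231362 × 0.6260 = 0.130993
Relative intensity = 0.130993 / 0.366990 × 100 = 35.69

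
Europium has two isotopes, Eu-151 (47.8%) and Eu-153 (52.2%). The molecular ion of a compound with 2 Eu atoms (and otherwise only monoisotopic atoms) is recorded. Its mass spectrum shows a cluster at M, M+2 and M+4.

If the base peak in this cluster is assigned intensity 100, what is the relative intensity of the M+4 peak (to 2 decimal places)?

Term probabilities: M 0.2285, M+2 0.4990, M+4 0.2725. Base peak = M+2.
P(M+2) = C(2,1) × 0.478^1 × 0.522^1 = 2 × 0.4780 × 0.5220 = 0.499032 (base)
P(M+4) = C(2,2) × 0.478^0 × 0.522^2 = 1 × 1.0000 × 0.272484 = 0.272484
Relative intensity = 0.272484 / 0.499032 × 100 = 54.60

54.60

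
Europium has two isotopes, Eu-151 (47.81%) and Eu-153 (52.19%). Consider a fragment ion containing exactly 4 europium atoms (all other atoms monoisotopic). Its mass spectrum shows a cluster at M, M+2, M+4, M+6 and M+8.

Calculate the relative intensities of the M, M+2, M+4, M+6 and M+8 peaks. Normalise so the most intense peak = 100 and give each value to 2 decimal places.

13.99 : 61.07 : 100.00 : 72.77 : 19.86

Each Eu atom is independently Eu-151 (p = 0.4781) or Eu-153 (q = 0.5219); the cluster is the binomial expansion (p + q)^4.
P(M) = 0.4781^4 = 0.052249
P(M+2) = 4 × 0.4781^3 × 0.5219^1 = 0.228141
P(M+4) = 6 × 0.4781^2 × 0.5219^2 = 0.373563
P(M+6) = 4 × 0.4781^1 × 0.5219^3 = 0.271857
P(M+8) = 0.5219^4 = 0.074191
The M+4 peak is largest (0.373563); scaling to 100 gives 13.99 : 61.07 : 100.00 : 72.77 : 19.86.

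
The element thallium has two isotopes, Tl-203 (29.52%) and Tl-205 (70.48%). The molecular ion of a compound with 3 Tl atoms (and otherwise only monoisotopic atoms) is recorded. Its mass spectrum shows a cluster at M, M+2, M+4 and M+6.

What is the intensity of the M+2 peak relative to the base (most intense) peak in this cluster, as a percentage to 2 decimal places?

41.88%

Binomial terms of (0.2952 + 0.7048)^3: M 0.0257, M+2 0.1843, M+4 0.4399, M+6 0.3501 → M+4 is the base peak.
P(M+4) = C(3,2) × 0.2952^1 × 0.7048^2 = 3 × 0.2952 × 0.49674304 = 0.439916 (base)
P(M+2) = C(3,1) × 0.2952^2 × 0.7048^1 = 3 × 0.08714304 × 0.7048 = 0.184255
Relative intensity = 0.184255 / 0.439916 × 100 = 41.88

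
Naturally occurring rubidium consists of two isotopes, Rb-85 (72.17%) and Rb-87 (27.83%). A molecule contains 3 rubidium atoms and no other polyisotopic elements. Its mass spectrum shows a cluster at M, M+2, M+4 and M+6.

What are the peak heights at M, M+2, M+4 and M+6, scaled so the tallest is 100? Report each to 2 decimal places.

86.44 : 100.00 : 38.56 : 4.96

Each Rb atom is independently Rb-85 (p = 0.7217) or Rb-87 (q = 0.2783); the cluster is the binomial expansion (p + q)^3.
P(M) = 0.7217^3 = 0.375898
P(M+2) = 3 × 0.7217^2 × 0.2783^1 = 0.434858
P(M+4) = 3 × 0.7217^1 × 0.2783^2 = 0.167689
P(M+6) = 0.2783^3 = 0.021555
The M+2 peak is largest (0.434858); scaling to 100 gives 86.44 : 100.00 : 38.56 : 4.96.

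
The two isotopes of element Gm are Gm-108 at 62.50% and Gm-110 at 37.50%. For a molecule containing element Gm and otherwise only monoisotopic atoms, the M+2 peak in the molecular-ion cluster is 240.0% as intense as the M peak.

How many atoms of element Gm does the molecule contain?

With n Gm atoms, P(M+2)/P(M) = C(n,1)·p^(n−1)q / p^n = n·q/p = n · 0.3750/0.6250.
n = 2.400 × 0.6250/0.3750 = 4.00 ≈ 4

4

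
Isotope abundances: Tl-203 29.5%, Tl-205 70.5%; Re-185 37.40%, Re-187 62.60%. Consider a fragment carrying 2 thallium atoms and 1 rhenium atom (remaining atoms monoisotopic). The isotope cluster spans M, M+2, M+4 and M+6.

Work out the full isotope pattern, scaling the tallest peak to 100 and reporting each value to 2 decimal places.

7.29 : 47.07 : 100.00 : 69.72

Thallium pattern (n=2): 0.087025 : 0.41595 : 0.497025
Rhenium pattern (n=1): 0.3740 : 0.6260
Convolve the two distributions (both contribute in 2-u steps):
  M: 0.087025×0.3740 = 0.032547
  M+2: 0.087025×0.6260 + 0.41595×0.3740 = 0.210043
  M+4: 0.41595×0.6260 + 0.497025×0.3740 = 0.446272
  M+6: 0.497025×0.6260 = 0.311138
Scale to base peak (0.446272) = 100: 7.29 : 47.07 : 100.00 : 69.72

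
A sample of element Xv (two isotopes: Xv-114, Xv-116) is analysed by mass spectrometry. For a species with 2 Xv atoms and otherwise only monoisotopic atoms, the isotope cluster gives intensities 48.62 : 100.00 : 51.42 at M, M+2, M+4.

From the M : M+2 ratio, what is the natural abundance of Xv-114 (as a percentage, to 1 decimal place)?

Write p for the Xv-114 fraction. I(M+2)/I(M) = [C(2,1)·p^1·(1−p)] / p^2 = 2·(1−p)/p = 100.00/48.62 = 2.0568
(1−p)/p = 2.0568/2 = 1.0284  ⇒  p = 1/(1 + 1.0284) = 0.4930
Xv-114: 49.3%, Xv-116: 50.7%.

49.3%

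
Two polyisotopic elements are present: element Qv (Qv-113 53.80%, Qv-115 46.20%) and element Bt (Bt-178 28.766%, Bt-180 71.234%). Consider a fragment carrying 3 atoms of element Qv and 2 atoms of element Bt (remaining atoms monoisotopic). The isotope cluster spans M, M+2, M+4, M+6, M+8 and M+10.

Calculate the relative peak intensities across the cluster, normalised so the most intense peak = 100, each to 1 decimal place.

3.7 : 27.5 : 77.1 : 100.0 : 61.0 : 14.2

Element Qv pattern (n=3): 0.15572087 : 0.40116938 : 0.34449862 : 0.09861113
Element Bt pattern (n=2): 0.08274828 : 0.40982345 : 0.50742828
Convolve the two distributions (both contribute in 2-u steps):
  M: 0.15572087×0.08274828 = 0.012886
  M+2: 0.15572087×0.40982345 + 0.40116938×0.08274828 = 0.097014
  M+4: 0.15572087×0.50742828 + 0.40116938×0.40982345 + 0.34449862×0.08274828 = 0.271932
  M+6: 0.40116938×0.50742828 + 0.34449862×0.40982345 + 0.09861113×0.08274828 = 0.352908
  M+8: 0.34449862×0.50742828 + 0.09861113×0.40982345 = 0.215221
  M+10: 0.09861113×0.50742828 = 0.050038
Scale to base peak (0.352908) = 100: 3.7 : 27.5 : 77.1 : 100.0 : 61.0 : 14.2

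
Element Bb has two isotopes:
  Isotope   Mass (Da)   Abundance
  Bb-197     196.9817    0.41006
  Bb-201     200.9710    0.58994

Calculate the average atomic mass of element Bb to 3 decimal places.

Weight each isotope mass by its fractional abundance: 0.41006 × 196.9817 + 0.58994 × 200.9710
= 80.77432 + 118.56083 = 199.33515 Da

199.335 Da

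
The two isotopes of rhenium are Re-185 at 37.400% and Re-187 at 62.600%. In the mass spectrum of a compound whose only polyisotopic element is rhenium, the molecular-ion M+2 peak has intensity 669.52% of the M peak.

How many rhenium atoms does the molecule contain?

4

For n independent Re atoms, I(M+2)/I(M) = n · (abundance Re-187) / (abundance Re-185) = n · 0.62600/0.37400.
n = 6.6952 × 0.37400/0.62600 = 4.00 ≈ 4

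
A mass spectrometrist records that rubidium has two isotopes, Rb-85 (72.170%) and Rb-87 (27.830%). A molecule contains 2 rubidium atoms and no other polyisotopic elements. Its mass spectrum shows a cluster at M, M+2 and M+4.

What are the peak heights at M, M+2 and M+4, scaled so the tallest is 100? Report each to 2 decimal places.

The 2 Rb atoms are independent, so intensities follow the terms of (0.72170 + 0.27830)^2.
P(M) = 0.72170^2 = 0.520851
P(M+2) = 2 × 0.72170^1 × 0.27830^1 = 0.401698
P(M+4) = 0.27830^2 = 0.077451
The M peak is largest (0.520851); scaling to 100 gives 100.00 : 77.12 : 14.87.

100.00 : 77.12 : 14.87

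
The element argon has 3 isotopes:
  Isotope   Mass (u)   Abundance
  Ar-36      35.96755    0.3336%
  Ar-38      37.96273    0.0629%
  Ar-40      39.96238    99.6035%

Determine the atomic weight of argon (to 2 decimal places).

39.95 u

Weight each isotope mass by its fractional abundance: 0.003336 × 35.96755 + 0.000629 × 37.96273 + 0.996035 × 39.96238
= 0.119988 + 0.023879 + 39.803929 = 39.947796 u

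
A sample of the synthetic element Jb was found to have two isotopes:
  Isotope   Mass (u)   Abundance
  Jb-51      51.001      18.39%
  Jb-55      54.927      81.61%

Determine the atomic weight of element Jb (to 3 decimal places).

54.205 u

Weight each isotope mass by its fractional abundance: 0.1839 × 51.001 + 0.8161 × 54.927
= 9.3791 + 44.8259 = 54.2050 u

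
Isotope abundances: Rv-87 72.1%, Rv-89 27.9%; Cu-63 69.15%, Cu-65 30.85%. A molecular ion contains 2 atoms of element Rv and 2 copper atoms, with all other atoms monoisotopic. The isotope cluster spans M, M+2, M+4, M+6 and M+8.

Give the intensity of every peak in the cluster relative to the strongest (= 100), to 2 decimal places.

60.02 : 100.00 : 62.38 : 17.26 : 1.79

Element Rv pattern (n=2): 0.519841 : 0.402318 : 0.077841
Copper pattern (n=2): 0.47817225 : 0.4266555 : 0.09517225
Convolve the two distributions (both contribute in 2-u steps):
  M: 0.519841×0.47817225 = 0.248574
  M+2: 0.519841×0.4266555 + 0.402318×0.47817225 = 0.414170
  M+4: 0.519841×0.09517225 + 0.402318×0.4266555 + 0.077841×0.47817225 = 0.258347
  M+6: 0.402318×0.09517225 + 0.077841×0.4266555 = 0.071501
  M+8: 0.077841×0.09517225 = 0.007408
Scale to base peak (0.414170) = 100: 60.02 : 100.00 : 62.38 : 17.26 : 1.79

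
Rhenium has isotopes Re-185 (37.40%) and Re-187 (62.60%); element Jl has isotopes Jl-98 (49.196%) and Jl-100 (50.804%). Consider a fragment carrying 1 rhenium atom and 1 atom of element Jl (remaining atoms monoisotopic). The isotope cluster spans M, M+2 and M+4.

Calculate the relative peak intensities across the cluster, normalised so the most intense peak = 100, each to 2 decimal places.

Rhenium pattern (n=1): 0.3740 : 0.6260
Element Jl pattern (n=1): 0.49196 : 0.50804
Convolve the two distributions (both contribute in 2-u steps):
  M: 0.3740×0.49196 = 0.183993
  M+2: 0.3740×0.50804 + 0.6260×0.49196 = 0.497974
  M+4: 0.6260×0.50804 = 0.318033
Scale to base peak (0.497974) = 100: 36.95 : 100.00 : 63.87

36.95 : 100.00 : 63.87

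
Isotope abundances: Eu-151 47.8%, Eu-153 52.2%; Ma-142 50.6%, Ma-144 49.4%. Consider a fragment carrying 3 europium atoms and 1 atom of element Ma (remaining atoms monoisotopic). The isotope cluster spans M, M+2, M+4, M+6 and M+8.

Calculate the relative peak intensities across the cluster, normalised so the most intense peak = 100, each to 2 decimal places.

14.76 : 62.76 : 100.00 : 70.77 : 18.76

Europium pattern (n=3): 0.10921535 : 0.35780594 : 0.39074206 : 0.14223665
Element Ma pattern (n=1): 0.5060 : 0.4940
Convolve the two distributions (both contribute in 2-u steps):
  M: 0.10921535×0.5060 = 0.055263
  M+2: 0.10921535×0.4940 + 0.35780594×0.5060 = 0.235002
  M+4: 0.35780594×0.4940 + 0.39074206×0.5060 = 0.374472
  M+6: 0.39074206×0.4940 + 0.14223665×0.5060 = 0.264998
  M+8: 0.14223665×0.4940 = 0.070265
Scale to base peak (0.374472) = 100: 14.76 : 62.76 : 100.00 : 70.77 : 18.76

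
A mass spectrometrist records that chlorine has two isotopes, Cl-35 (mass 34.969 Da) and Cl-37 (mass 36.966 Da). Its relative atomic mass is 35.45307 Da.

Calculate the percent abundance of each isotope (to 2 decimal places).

Cl-35: 75.76%, Cl-37: 24.24%

Writing the weighted mean with unknown fraction x of Cl-35:
34.969·x + 36.966·(1 − x) = 35.45307
(34.969 − 36.966)·x = 35.45307 − 36.966
x = -1.51293 / -1.997 = 0.75760 → 75.76% Cl-35, 24.24% Cl-37.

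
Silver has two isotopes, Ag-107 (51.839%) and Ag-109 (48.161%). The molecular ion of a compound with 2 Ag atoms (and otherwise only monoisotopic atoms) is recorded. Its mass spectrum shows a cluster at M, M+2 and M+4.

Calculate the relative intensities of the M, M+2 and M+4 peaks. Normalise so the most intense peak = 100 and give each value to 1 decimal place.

The 2 Ag atoms are independent, so intensities follow the terms of (0.51839 + 0.48161)^2.
P(M) = 0.51839^2 = 0.268728
P(M+2) = 2 × 0.51839^1 × 0.48161^1 = 0.499324
P(M+4) = 0.48161^2 = 0.231948
The M+2 peak is largest (0.499324); scaling to 100 gives 53.8 : 100.0 : 46.5.

53.8 : 100.0 : 46.5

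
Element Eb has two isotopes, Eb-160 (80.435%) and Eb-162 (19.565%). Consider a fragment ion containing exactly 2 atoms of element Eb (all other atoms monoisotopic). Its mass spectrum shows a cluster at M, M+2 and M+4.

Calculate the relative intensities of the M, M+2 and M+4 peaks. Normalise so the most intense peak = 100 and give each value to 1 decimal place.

Each Eb atom is independently Eb-160 (p = 0.80435) or Eb-162 (q = 0.19565); the cluster is the binomial expansion (p + q)^2.
P(M) = 0.80435^2 = 0.646979
P(M+2) = 2 × 0.80435^1 × 0.19565^1 = 0.314742
P(M+4) = 0.19565^2 = 0.038279
The M peak is largest (0.646979); scaling to 100 gives 100.0 : 48.6 : 5.9.

100.0 : 48.6 : 5.9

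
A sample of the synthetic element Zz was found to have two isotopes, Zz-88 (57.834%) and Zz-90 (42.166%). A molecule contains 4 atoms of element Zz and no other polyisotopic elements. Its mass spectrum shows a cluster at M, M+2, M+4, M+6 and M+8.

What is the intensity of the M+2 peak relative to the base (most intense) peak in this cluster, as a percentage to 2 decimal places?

(0.57834 + 0.42166)^4 gives M 0.1119, M+2 0.3263, M+4 0.3568, M+6 0.1734, M+8 0.0316; the largest is M+4.
P(M+4) = C(4,2) × 0.57834^2 × 0.42166^2 = 6 × 0.33447716 × 0.17779716 = 0.356815 (base)
P(M+2) = C(4,1) × 0.57834^3 × 0.42166^1 = 4 × 0.19344152 × 0.42166 = 0.326266
Relative intensity = 0.326266 / 0.356815 × 100 = 91.44

91.44%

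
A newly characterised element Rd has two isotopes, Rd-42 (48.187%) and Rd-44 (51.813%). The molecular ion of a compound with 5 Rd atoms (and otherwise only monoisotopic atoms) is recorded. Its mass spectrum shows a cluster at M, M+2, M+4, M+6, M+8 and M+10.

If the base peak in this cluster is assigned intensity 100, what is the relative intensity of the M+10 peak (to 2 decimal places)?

Term probabilities: M 0.0260, M+2 0.1397, M+4 0.3004, M+6 0.3230, M+8 0.1736, M+10 0.0373. Base peak = M+6.
P(M+6) = C(5,3) × 0.48187^2 × 0.51813^3 = 10 × 0.2321987 × 0.1390965 = 0.322980 (base)
P(M+10) = C(5,5) × 0.48187^0 × 0.51813^5 = 1 × 1.0000 × 0.03734167 = 0.037342
Relative intensity = 0.037342 / 0.322980 × 100 = 11.56

11.56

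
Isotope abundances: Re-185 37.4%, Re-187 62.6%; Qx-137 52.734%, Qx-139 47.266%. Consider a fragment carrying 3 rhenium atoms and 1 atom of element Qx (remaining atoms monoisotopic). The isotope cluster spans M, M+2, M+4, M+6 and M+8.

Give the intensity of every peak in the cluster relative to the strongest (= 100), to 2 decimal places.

Rhenium pattern (n=3): 0.05231362 : 0.26268713 : 0.43968487 : 0.24531438
Element Qx pattern (n=1): 0.52734 : 0.47266
Convolve the two distributions (both contribute in 2-u steps):
  M: 0.05231362×0.52734 = 0.027587
  M+2: 0.05231362×0.47266 + 0.26268713×0.52734 = 0.163252
  M+4: 0.26268713×0.47266 + 0.43968487×0.52734 = 0.356025
  M+6: 0.43968487×0.47266 + 0.24531438×0.52734 = 0.337186
  M+8: 0.24531438×0.47266 = 0.115950
Scale to base peak (0.356025) = 100: 7.75 : 45.85 : 100.00 : 94.71 : 32.57

7.75 : 45.85 : 100.00 : 94.71 : 32.57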